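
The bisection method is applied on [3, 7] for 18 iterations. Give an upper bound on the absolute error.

Bisection error bound: |error| ≤ (b-a)/2^n
|error| ≤ (7 - 3)/2^18 = 4/2^18
|error| ≤ 0.0000152588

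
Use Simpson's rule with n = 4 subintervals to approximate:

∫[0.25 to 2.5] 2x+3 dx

f(x) = 2x+3
a = 0.25, b = 2.5, n = 4
h = (b - a)/n = 0.562500

Simpson's rule: (h/3)[f(x₀) + 4f(x₁) + 2f(x₂) + ... + f(xₙ)]

x_0 = 0.2500, f(x_0) = 3.500000, coefficient = 1
x_1 = 0.8125, f(x_1) = 4.625000, coefficient = 4
x_2 = 1.3750, f(x_2) = 5.750000, coefficient = 2
x_3 = 1.9375, f(x_3) = 6.875000, coefficient = 4
x_4 = 2.5000, f(x_4) = 8.000000, coefficient = 1

I ≈ (0.562500/3) × 69.000000 = 12.937500
Exact value: 12.937500
Error: 0.000000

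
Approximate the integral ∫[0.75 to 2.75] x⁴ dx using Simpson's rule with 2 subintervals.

f(x) = x⁴
a = 0.75, b = 2.75, n = 2
h = (b - a)/n = 1.000000

Simpson's rule: (h/3)[f(x₀) + 4f(x₁) + 2f(x₂) + ... + f(xₙ)]

x_0 = 0.7500, f(x_0) = 0.316406, coefficient = 1
x_1 = 1.7500, f(x_1) = 9.378906, coefficient = 4
x_2 = 2.7500, f(x_2) = 57.191406, coefficient = 1

I ≈ (1.000000/3) × 95.023438 = 31.674479
Exact value: 31.407813
Error: 0.266667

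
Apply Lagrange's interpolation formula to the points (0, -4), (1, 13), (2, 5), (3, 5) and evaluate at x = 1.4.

Lagrange interpolation formula:
P(x) = Σ yᵢ × Lᵢ(x)
where Lᵢ(x) = Π_{j≠i} (x - xⱼ)/(xᵢ - xⱼ)

L_0(1.4) = (1.4 - 1)/(0 - 1) × (1.4 - 2)/(0 - 2) × (1.4 - 3)/(0 - 3) = -0.064000
L_1(1.4) = (1.4 - 0)/(1 - 0) × (1.4 - 2)/(1 - 2) × (1.4 - 3)/(1 - 3) = 0.672000
L_2(1.4) = (1.4 - 0)/(2 - 0) × (1.4 - 1)/(2 - 1) × (1.4 - 3)/(2 - 3) = 0.448000
L_3(1.4) = (1.4 - 0)/(3 - 0) × (1.4 - 1)/(3 - 1) × (1.4 - 2)/(3 - 2) = -0.056000

P(1.4) = (-4)×L_0(1.4) + 13×L_1(1.4) + 5×L_2(1.4) + 5×L_3(1.4)
P(1.4) = 10.952000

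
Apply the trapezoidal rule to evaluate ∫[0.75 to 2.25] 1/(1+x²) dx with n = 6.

f(x) = 1/(1+x²)
a = 0.75, b = 2.25, n = 6
h = (b - a)/n = 0.250000

Trapezoidal rule: (h/2)[f(x₀) + 2f(x₁) + 2f(x₂) + ... + f(xₙ)]

x_0 = 0.7500, f(x_0) = 0.640000, coefficient = 1
x_1 = 1.0000, f(x_1) = 0.500000, coefficient = 2
x_2 = 1.2500, f(x_2) = 0.390244, coefficient = 2
x_3 = 1.5000, f(x_3) = 0.307692, coefficient = 2
x_4 = 1.7500, f(x_4) = 0.246154, coefficient = 2
x_5 = 2.0000, f(x_5) = 0.200000, coefficient = 2
x_6 = 2.2500, f(x_6) = 0.164948, coefficient = 1

I ≈ (0.250000/2) × 4.093129 = 0.511641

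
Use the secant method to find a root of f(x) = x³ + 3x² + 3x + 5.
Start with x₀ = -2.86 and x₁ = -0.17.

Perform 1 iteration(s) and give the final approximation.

f(x) = x³ + 3x² + 3x + 5
x₀ = -2.86, x₁ = -0.17

Secant formula: x_{n+1} = x_n - f(x_n)(x_n - x_{n-1})/(f(x_n) - f(x_{n-1}))

Iteration 1:
  f(-2.860000) = -2.434856
  f(-0.170000) = 4.571787
  x_2 = -0.170000 - 4.571787×(-0.170000 - (-2.860000))/(4.571787 - (-2.434856))
       = -1.925207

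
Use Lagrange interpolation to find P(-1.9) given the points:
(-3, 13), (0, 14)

Lagrange interpolation formula:
P(x) = Σ yᵢ × Lᵢ(x)
where Lᵢ(x) = Π_{j≠i} (x - xⱼ)/(xᵢ - xⱼ)

L_0(-1.9) = (-1.9 - 0)/(-3 - 0) = 0.633333
L_1(-1.9) = (-1.9 - (-3))/(0 - (-3)) = 0.366667

P(-1.9) = 13×L_0(-1.9) + 14×L_1(-1.9)
P(-1.9) = 13.366667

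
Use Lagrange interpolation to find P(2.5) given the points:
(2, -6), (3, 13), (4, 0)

Lagrange interpolation formula:
P(x) = Σ yᵢ × Lᵢ(x)
where Lᵢ(x) = Π_{j≠i} (x - xⱼ)/(xᵢ - xⱼ)

L_0(2.5) = (2.5 - 3)/(2 - 3) × (2.5 - 4)/(2 - 4) = 0.375000
L_1(2.5) = (2.5 - 2)/(3 - 2) × (2.5 - 4)/(3 - 4) = 0.750000
L_2(2.5) = (2.5 - 2)/(4 - 2) × (2.5 - 3)/(4 - 3) = -0.125000

P(2.5) = (-6)×L_0(2.5) + 13×L_1(2.5) + 0×L_2(2.5)
P(2.5) = 7.500000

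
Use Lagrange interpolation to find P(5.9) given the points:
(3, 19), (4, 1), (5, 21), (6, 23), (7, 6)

Lagrange interpolation formula:
P(x) = Σ yᵢ × Lᵢ(x)
where Lᵢ(x) = Π_{j≠i} (x - xⱼ)/(xᵢ - xⱼ)

L_0(5.9) = (5.9 - 4)/(3 - 4) × (5.9 - 5)/(3 - 5) × (5.9 - 6)/(3 - 6) × (5.9 - 7)/(3 - 7) = 0.007837
L_1(5.9) = (5.9 - 3)/(4 - 3) × (5.9 - 5)/(4 - 5) × (5.9 - 6)/(4 - 6) × (5.9 - 7)/(4 - 7) = -0.047850
L_2(5.9) = (5.9 - 3)/(5 - 3) × (5.9 - 4)/(5 - 4) × (5.9 - 6)/(5 - 6) × (5.9 - 7)/(5 - 7) = 0.151525
L_3(5.9) = (5.9 - 3)/(6 - 3) × (5.9 - 4)/(6 - 4) × (5.9 - 5)/(6 - 5) × (5.9 - 7)/(6 - 7) = 0.909150
L_4(5.9) = (5.9 - 3)/(7 - 3) × (5.9 - 4)/(7 - 4) × (5.9 - 5)/(7 - 5) × (5.9 - 6)/(7 - 6) = -0.020662

P(5.9) = 19×L_0(5.9) + 1×L_1(5.9) + 21×L_2(5.9) + 23×L_3(5.9) + 6×L_4(5.9)
P(5.9) = 24.069562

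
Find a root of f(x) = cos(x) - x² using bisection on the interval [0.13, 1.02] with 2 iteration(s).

f(x) = cos(x) - x²
Initial interval: [0.13, 1.02]

Iteration 1:
  c_1 = (0.130000 + 1.020000)/2 = 0.575000
  f(c_1) = f(0.575000) = 0.508567
  f(a) × f(c) ≥ 0, new interval: [0.575000, 1.020000]
Iteration 2:
  c_2 = (0.575000 + 1.020000)/2 = 0.797500
  f(c_2) = f(0.797500) = 0.062492
  f(a) × f(c) ≥ 0, new interval: [0.797500, 1.020000]

After 2 iteration(s), the approximation is c_2 = 0.797500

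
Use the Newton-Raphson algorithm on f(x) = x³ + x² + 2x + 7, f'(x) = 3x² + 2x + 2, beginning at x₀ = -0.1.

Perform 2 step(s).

f(x) = x³ + x² + 2x + 7
f'(x) = 3x² + 2x + 2
x₀ = -0.1

Newton-Raphson formula: x_{n+1} = x_n - f(x_n)/f'(x_n)

Iteration 1:
  f(-0.100000) = 6.809000
  f'(-0.100000) = 1.830000
  x_1 = -0.100000 - 6.809000/1.830000 = -3.820765
Iteration 2:
  f(-3.820765) = -41.819750
  f'(-3.820765) = 38.153206
  x_2 = -3.820765 - (-41.819750)/38.153206 = -2.724664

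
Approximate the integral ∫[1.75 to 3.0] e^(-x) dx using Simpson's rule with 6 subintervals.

f(x) = e^(-x)
a = 1.75, b = 3.0, n = 6
h = (b - a)/n = 0.208333

Simpson's rule: (h/3)[f(x₀) + 4f(x₁) + 2f(x₂) + ... + f(xₙ)]

x_0 = 1.7500, f(x_0) = 0.173774, coefficient = 1
x_1 = 1.9583, f(x_1) = 0.141093, coefficient = 4
x_2 = 2.1667, f(x_2) = 0.114559, coefficient = 2
x_3 = 2.3750, f(x_3) = 0.093014, coefficient = 4
x_4 = 2.5833, f(x_4) = 0.075522, coefficient = 2
x_5 = 2.7917, f(x_5) = 0.061319, coefficient = 4
x_6 = 3.0000, f(x_6) = 0.049787, coefficient = 1

I ≈ (0.208333/3) × 1.785430 = 0.123988
Exact value: 0.123987
Error: 0.000001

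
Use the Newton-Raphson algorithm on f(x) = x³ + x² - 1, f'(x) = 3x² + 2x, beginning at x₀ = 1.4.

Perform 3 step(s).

f(x) = x³ + x² - 1
f'(x) = 3x² + 2x
x₀ = 1.4

Newton-Raphson formula: x_{n+1} = x_n - f(x_n)/f'(x_n)

Iteration 1:
  f(1.400000) = 3.704000
  f'(1.400000) = 8.680000
  x_1 = 1.400000 - 3.704000/8.680000 = 0.973272
Iteration 2:
  f(0.973272) = 0.869198
  f'(0.973272) = 4.788318
  x_2 = 0.973272 - 0.869198/4.788318 = 0.791747
Iteration 3:
  f(0.791747) = 0.123181
  f'(0.791747) = 3.464085
  x_3 = 0.791747 - 0.123181/3.464085 = 0.756188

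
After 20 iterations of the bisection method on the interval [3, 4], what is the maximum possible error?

Bisection error bound: |error| ≤ (b-a)/2^n
|error| ≤ (4 - 3)/2^20 = 1/2^20
|error| ≤ 0.0000009537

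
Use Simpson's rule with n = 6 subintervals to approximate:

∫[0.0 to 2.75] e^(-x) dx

f(x) = e^(-x)
a = 0.0, b = 2.75, n = 6
h = (b - a)/n = 0.458333

Simpson's rule: (h/3)[f(x₀) + 4f(x₁) + 2f(x₂) + ... + f(xₙ)]

x_0 = 0.0000, f(x_0) = 1.000000, coefficient = 1
x_1 = 0.4583, f(x_1) = 0.632337, coefficient = 4
x_2 = 0.9167, f(x_2) = 0.399850, coefficient = 2
x_3 = 1.3750, f(x_3) = 0.252840, coefficient = 4
x_4 = 1.8333, f(x_4) = 0.159880, coefficient = 2
x_5 = 2.2917, f(x_5) = 0.101098, coefficient = 4
x_6 = 2.7500, f(x_6) = 0.063928, coefficient = 1

I ≈ (0.458333/3) × 6.128483 = 0.936296
Exact value: 0.936072
Error: 0.000224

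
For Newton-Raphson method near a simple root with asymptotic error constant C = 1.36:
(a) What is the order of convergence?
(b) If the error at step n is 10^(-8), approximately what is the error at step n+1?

(a) Newton-Raphson has quadratic (order 2) convergence near simple roots.
    This means |e_{n+1}| ≈ C|e_n|².

(b) With |e_n| = 10^(-8) and C = 1.36:
    |e_{n+1}| ≈ 1.36 × (10^(-8))² = 1.36 × 10^(-16)

(a) 2 (quadratic); (b) |e_{n+1}| ≈ 1.360e-16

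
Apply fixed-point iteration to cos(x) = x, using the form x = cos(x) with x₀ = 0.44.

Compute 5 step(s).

Equation: cos(x) = x
Fixed-point form: x = cos(x)
x₀ = 0.44

x_1 = g(0.440000) = 0.904752
x_2 = g(0.904752) = 0.617881
x_3 = g(0.617881) = 0.815108
x_4 = g(0.815108) = 0.685790
x_5 = g(0.685790) = 0.773919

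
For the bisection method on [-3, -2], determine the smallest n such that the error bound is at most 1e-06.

We need (b-a)/2^n ≤ 1e-06
(-2 - (-3))/2^n ≤ 1e-06
1/2^n ≤ 1e-06
2^n ≥ 1000000
n ≥ log₂(1000000) = 19.93
n ≥ 20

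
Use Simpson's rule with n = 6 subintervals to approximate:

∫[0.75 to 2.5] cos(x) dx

f(x) = cos(x)
a = 0.75, b = 2.5, n = 6
h = (b - a)/n = 0.291667

Simpson's rule: (h/3)[f(x₀) + 4f(x₁) + 2f(x₂) + ... + f(xₙ)]

x_0 = 0.7500, f(x_0) = 0.731689, coefficient = 1
x_1 = 1.0417, f(x_1) = 0.504782, coefficient = 4
x_2 = 1.3333, f(x_2) = 0.235238, coefficient = 2
x_3 = 1.6250, f(x_3) = -0.054177, coefficient = 4
x_4 = 1.9167, f(x_4) = -0.339016, coefficient = 2
x_5 = 2.2083, f(x_5) = -0.595218, coefficient = 4
x_6 = 2.5000, f(x_6) = -0.801144, coefficient = 1

I ≈ (0.291667/3) × -0.855463 = -0.083170
Exact value: -0.083167
Error: 0.000003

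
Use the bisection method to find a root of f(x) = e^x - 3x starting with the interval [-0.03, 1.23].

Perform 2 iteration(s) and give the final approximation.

f(x) = e^x - 3x
Initial interval: [-0.03, 1.23]

Iteration 1:
  c_1 = (-0.030000 + 1.230000)/2 = 0.600000
  f(c_1) = f(0.600000) = 0.022119
  f(a) × f(c) ≥ 0, new interval: [0.600000, 1.230000]
Iteration 2:
  c_2 = (0.600000 + 1.230000)/2 = 0.915000
  f(c_2) = f(0.915000) = -0.248225
  f(a) × f(c) < 0, new interval: [0.600000, 0.915000]

After 2 iteration(s), the approximation is c_2 = 0.915000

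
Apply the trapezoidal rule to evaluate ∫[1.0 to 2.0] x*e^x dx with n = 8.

f(x) = x*e^x
a = 1.0, b = 2.0, n = 8
h = (b - a)/n = 0.125000

Trapezoidal rule: (h/2)[f(x₀) + 2f(x₁) + 2f(x₂) + ... + f(xₙ)]

x_0 = 1.0000, f(x_0) = 2.718282, coefficient = 1
x_1 = 1.1250, f(x_1) = 3.465244, coefficient = 2
x_2 = 1.2500, f(x_2) = 4.362929, coefficient = 2
x_3 = 1.3750, f(x_3) = 5.438230, coefficient = 2
x_4 = 1.5000, f(x_4) = 6.722534, coefficient = 2
x_5 = 1.6250, f(x_5) = 8.252431, coefficient = 2
x_6 = 1.7500, f(x_6) = 10.070555, coefficient = 2
x_7 = 1.8750, f(x_7) = 12.226536, coefficient = 2
x_8 = 2.0000, f(x_8) = 14.778112, coefficient = 1

I ≈ (0.125000/2) × 118.573310 = 7.410832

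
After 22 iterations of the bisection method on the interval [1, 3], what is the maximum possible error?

Bisection error bound: |error| ≤ (b-a)/2^n
|error| ≤ (3 - 1)/2^22 = 2/2^22
|error| ≤ 0.0000004768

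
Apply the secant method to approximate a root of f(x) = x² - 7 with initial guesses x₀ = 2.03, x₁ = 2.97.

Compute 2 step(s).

f(x) = x² - 7
x₀ = 2.03, x₁ = 2.97

Secant formula: x_{n+1} = x_n - f(x_n)(x_n - x_{n-1})/(f(x_n) - f(x_{n-1}))

Iteration 1:
  f(2.030000) = -2.879100
  f(2.970000) = 1.820900
  x_2 = 2.970000 - 1.820900×(2.970000 - 2.030000)/(1.820900 - (-2.879100))
       = 2.605820
Iteration 2:
  f(2.970000) = 1.820900
  f(2.605820) = -0.209702
  x_3 = 2.605820 - (-0.209702)×(2.605820 - 2.970000)/(-0.209702 - 1.820900)
       = 2.643429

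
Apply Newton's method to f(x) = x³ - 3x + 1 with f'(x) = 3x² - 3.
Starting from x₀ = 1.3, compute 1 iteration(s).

f(x) = x³ - 3x + 1
f'(x) = 3x² - 3
x₀ = 1.3

Newton-Raphson formula: x_{n+1} = x_n - f(x_n)/f'(x_n)

Iteration 1:
  f(1.300000) = -0.703000
  f'(1.300000) = 2.070000
  x_1 = 1.300000 - (-0.703000)/2.070000 = 1.639614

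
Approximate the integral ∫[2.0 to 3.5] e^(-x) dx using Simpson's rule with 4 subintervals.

f(x) = e^(-x)
a = 2.0, b = 3.5, n = 4
h = (b - a)/n = 0.375000

Simpson's rule: (h/3)[f(x₀) + 4f(x₁) + 2f(x₂) + ... + f(xₙ)]

x_0 = 2.0000, f(x_0) = 0.135335, coefficient = 1
x_1 = 2.3750, f(x_1) = 0.093014, coefficient = 4
x_2 = 2.7500, f(x_2) = 0.063928, coefficient = 2
x_3 = 3.1250, f(x_3) = 0.043937, coefficient = 4
x_4 = 3.5000, f(x_4) = 0.030197, coefficient = 1

I ≈ (0.375000/3) × 0.841194 = 0.105149
Exact value: 0.105138
Error: 0.000011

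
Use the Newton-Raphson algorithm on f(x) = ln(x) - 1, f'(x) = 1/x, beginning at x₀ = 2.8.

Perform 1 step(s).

f(x) = ln(x) - 1
f'(x) = 1/x
x₀ = 2.8

Newton-Raphson formula: x_{n+1} = x_n - f(x_n)/f'(x_n)

Iteration 1:
  f(2.800000) = 0.029619
  f'(2.800000) = 0.357143
  x_1 = 2.800000 - 0.029619/0.357143 = 2.717066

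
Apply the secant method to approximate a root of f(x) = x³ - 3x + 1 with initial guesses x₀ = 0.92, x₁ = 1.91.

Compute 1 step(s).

f(x) = x³ - 3x + 1
x₀ = 0.92, x₁ = 1.91

Secant formula: x_{n+1} = x_n - f(x_n)(x_n - x_{n-1})/(f(x_n) - f(x_{n-1}))

Iteration 1:
  f(0.920000) = -0.981312
  f(1.910000) = 2.237871
  x_2 = 1.910000 - 2.237871×(1.910000 - 0.920000)/(2.237871 - (-0.981312))
       = 1.221784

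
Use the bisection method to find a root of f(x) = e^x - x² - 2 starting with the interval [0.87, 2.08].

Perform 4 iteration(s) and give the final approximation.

f(x) = e^x - x² - 2
Initial interval: [0.87, 2.08]

Iteration 1:
  c_1 = (0.870000 + 2.080000)/2 = 1.475000
  f(c_1) = f(1.475000) = 0.195411
  f(a) × f(c) < 0, new interval: [0.870000, 1.475000]
Iteration 2:
  c_2 = (0.870000 + 1.475000)/2 = 1.172500
  f(c_2) = f(1.172500) = -0.144699
  f(a) × f(c) ≥ 0, new interval: [1.172500, 1.475000]
Iteration 3:
  c_3 = (1.172500 + 1.475000)/2 = 1.323750
  f(c_3) = f(1.323750) = 0.005171
  f(a) × f(c) < 0, new interval: [1.172500, 1.323750]
Iteration 4:
  c_4 = (1.172500 + 1.323750)/2 = 1.248125
  f(c_4) = f(1.248125) = -0.074011
  f(a) × f(c) ≥ 0, new interval: [1.248125, 1.323750]

After 4 iteration(s), the approximation is c_4 = 1.248125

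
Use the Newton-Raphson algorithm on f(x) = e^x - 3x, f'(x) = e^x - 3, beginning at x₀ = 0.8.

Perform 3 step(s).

f(x) = e^x - 3x
f'(x) = e^x - 3
x₀ = 0.8

Newton-Raphson formula: x_{n+1} = x_n - f(x_n)/f'(x_n)

Iteration 1:
  f(0.800000) = -0.174459
  f'(0.800000) = -0.774459
  x_1 = 0.800000 - (-0.174459)/(-0.774459) = 0.574734
Iteration 2:
  f(0.574734) = 0.052456
  f'(0.574734) = -1.223342
  x_2 = 0.574734 - 0.052456/(-1.223342) = 0.617613
Iteration 3:
  f(0.617613) = 0.001657
  f'(0.617613) = -1.145504
  x_3 = 0.617613 - 0.001657/(-1.145504) = 0.619060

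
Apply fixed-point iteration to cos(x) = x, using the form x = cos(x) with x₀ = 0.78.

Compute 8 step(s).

Equation: cos(x) = x
Fixed-point form: x = cos(x)
x₀ = 0.78

x_1 = g(0.780000) = 0.710914
x_2 = g(0.710914) = 0.757766
x_3 = g(0.757766) = 0.726373
x_4 = g(0.726373) = 0.747588
x_5 = g(0.747588) = 0.733331
x_6 = g(0.733331) = 0.742949
x_7 = g(0.742949) = 0.736477
x_8 = g(0.736477) = 0.740840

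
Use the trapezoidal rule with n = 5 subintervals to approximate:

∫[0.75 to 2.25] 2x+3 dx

f(x) = 2x+3
a = 0.75, b = 2.25, n = 5
h = (b - a)/n = 0.300000

Trapezoidal rule: (h/2)[f(x₀) + 2f(x₁) + 2f(x₂) + ... + f(xₙ)]

x_0 = 0.7500, f(x_0) = 4.500000, coefficient = 1
x_1 = 1.0500, f(x_1) = 5.100000, coefficient = 2
x_2 = 1.3500, f(x_2) = 5.700000, coefficient = 2
x_3 = 1.6500, f(x_3) = 6.300000, coefficient = 2
x_4 = 1.9500, f(x_4) = 6.900000, coefficient = 2
x_5 = 2.2500, f(x_5) = 7.500000, coefficient = 1

I ≈ (0.300000/2) × 60.000000 = 9.000000
Exact value: 9.000000
Error: 0.000000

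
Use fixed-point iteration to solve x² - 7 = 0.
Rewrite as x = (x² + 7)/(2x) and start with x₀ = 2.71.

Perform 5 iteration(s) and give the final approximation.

Equation: x² - 7 = 0
Fixed-point form: x = (x² + 7)/(2x)
x₀ = 2.71

x_1 = g(2.710000) = 2.646513
x_2 = g(2.646513) = 2.645751
x_3 = g(2.645751) = 2.645751
x_4 = g(2.645751) = 2.645751
x_5 = g(2.645751) = 2.645751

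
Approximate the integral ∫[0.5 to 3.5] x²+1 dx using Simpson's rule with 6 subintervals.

f(x) = x²+1
a = 0.5, b = 3.5, n = 6
h = (b - a)/n = 0.500000

Simpson's rule: (h/3)[f(x₀) + 4f(x₁) + 2f(x₂) + ... + f(xₙ)]

x_0 = 0.5000, f(x_0) = 1.250000, coefficient = 1
x_1 = 1.0000, f(x_1) = 2.000000, coefficient = 4
x_2 = 1.5000, f(x_2) = 3.250000, coefficient = 2
x_3 = 2.0000, f(x_3) = 5.000000, coefficient = 4
x_4 = 2.5000, f(x_4) = 7.250000, coefficient = 2
x_5 = 3.0000, f(x_5) = 10.000000, coefficient = 4
x_6 = 3.5000, f(x_6) = 13.250000, coefficient = 1

I ≈ (0.500000/3) × 103.500000 = 17.250000
Exact value: 17.250000
Error: 0.000000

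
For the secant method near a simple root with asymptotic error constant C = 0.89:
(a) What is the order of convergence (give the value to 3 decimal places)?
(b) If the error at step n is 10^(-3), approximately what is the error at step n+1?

(a) Secant method has superlinear convergence with order φ = (1+√5)/2 ≈ 1.618.
    This means |e_{n+1}| ≈ C|e_n|^1.618.

(b) With |e_n| = 10^(-3) and C = 0.89:
    |e_{n+1}| ≈ 0.89 × (10^(-3))^1.618 = 0.89 × 10^(-4.85)

(a) ≈ 1.618 (golden ratio); (b) |e_{n+1}| ≈ 1.245e-05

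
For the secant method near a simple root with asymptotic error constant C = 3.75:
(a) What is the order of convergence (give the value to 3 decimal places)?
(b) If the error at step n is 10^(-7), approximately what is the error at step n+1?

(a) Secant method has superlinear convergence with order φ = (1+√5)/2 ≈ 1.618.
    This means |e_{n+1}| ≈ C|e_n|^1.618.

(b) With |e_n| = 10^(-7) and C = 3.75:
    |e_{n+1}| ≈ 3.75 × (10^(-7))^1.618 = 3.75 × 10^(-11.33)

(a) ≈ 1.618 (golden ratio); (b) |e_{n+1}| ≈ 1.769e-11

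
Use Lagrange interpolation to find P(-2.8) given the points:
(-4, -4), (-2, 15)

Lagrange interpolation formula:
P(x) = Σ yᵢ × Lᵢ(x)
where Lᵢ(x) = Π_{j≠i} (x - xⱼ)/(xᵢ - xⱼ)

L_0(-2.8) = (-2.8 - (-2))/(-4 - (-2)) = 0.400000
L_1(-2.8) = (-2.8 - (-4))/(-2 - (-4)) = 0.600000

P(-2.8) = (-4)×L_0(-2.8) + 15×L_1(-2.8)
P(-2.8) = 7.400000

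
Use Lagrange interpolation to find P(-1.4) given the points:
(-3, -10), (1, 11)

Lagrange interpolation formula:
P(x) = Σ yᵢ × Lᵢ(x)
where Lᵢ(x) = Π_{j≠i} (x - xⱼ)/(xᵢ - xⱼ)

L_0(-1.4) = (-1.4 - 1)/(-3 - 1) = 0.600000
L_1(-1.4) = (-1.4 - (-3))/(1 - (-3)) = 0.400000

P(-1.4) = (-10)×L_0(-1.4) + 11×L_1(-1.4)
P(-1.4) = -1.600000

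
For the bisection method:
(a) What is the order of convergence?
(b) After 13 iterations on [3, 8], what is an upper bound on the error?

(a) Bisection has linear (order 1) convergence; the error is halved each step.

(b) Error bound = (b-a)/2^n = (8 - 3)/2^{13}
    = 5/2^{13}

(a) 1 (linear); (b) error ≤ 6.10e-04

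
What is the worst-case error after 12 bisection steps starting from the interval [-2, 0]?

Bisection error bound: |error| ≤ (b-a)/2^n
|error| ≤ (0 - (-2))/2^12 = 2/2^12
|error| ≤ 0.0004882812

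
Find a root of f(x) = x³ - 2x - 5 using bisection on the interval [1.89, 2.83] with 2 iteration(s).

f(x) = x³ - 2x - 5
Initial interval: [1.89, 2.83]

Iteration 1:
  c_1 = (1.890000 + 2.830000)/2 = 2.360000
  f(c_1) = f(2.360000) = 3.424256
  f(a) × f(c) < 0, new interval: [1.890000, 2.360000]
Iteration 2:
  c_2 = (1.890000 + 2.360000)/2 = 2.125000
  f(c_2) = f(2.125000) = 0.345703
  f(a) × f(c) < 0, new interval: [1.890000, 2.125000]

After 2 iteration(s), the approximation is c_2 = 2.125000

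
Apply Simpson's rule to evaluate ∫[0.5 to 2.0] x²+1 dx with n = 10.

f(x) = x²+1
a = 0.5, b = 2.0, n = 10
h = (b - a)/n = 0.150000

Simpson's rule: (h/3)[f(x₀) + 4f(x₁) + 2f(x₂) + ... + f(xₙ)]

x_0 = 0.5000, f(x_0) = 1.250000, coefficient = 1
x_1 = 0.6500, f(x_1) = 1.422500, coefficient = 4
x_2 = 0.8000, f(x_2) = 1.640000, coefficient = 2
x_3 = 0.9500, f(x_3) = 1.902500, coefficient = 4
x_4 = 1.1000, f(x_4) = 2.210000, coefficient = 2
x_5 = 1.2500, f(x_5) = 2.562500, coefficient = 4
x_6 = 1.4000, f(x_6) = 2.960000, coefficient = 2
x_7 = 1.5500, f(x_7) = 3.402500, coefficient = 4
x_8 = 1.7000, f(x_8) = 3.890000, coefficient = 2
x_9 = 1.8500, f(x_9) = 4.422500, coefficient = 4
x_10 = 2.0000, f(x_10) = 5.000000, coefficient = 1

I ≈ (0.150000/3) × 82.500000 = 4.125000
Exact value: 4.125000
Error: 0.000000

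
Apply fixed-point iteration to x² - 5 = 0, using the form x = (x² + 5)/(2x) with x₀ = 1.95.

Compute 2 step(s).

Equation: x² - 5 = 0
Fixed-point form: x = (x² + 5)/(2x)
x₀ = 1.95

x_1 = g(1.950000) = 2.257051
x_2 = g(2.257051) = 2.236166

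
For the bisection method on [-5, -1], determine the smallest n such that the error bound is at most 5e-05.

We need (b-a)/2^n ≤ 5e-05
(-1 - (-5))/2^n ≤ 5e-05
4/2^n ≤ 5e-05
2^n ≥ 80000
n ≥ log₂(80000) = 16.29
n ≥ 17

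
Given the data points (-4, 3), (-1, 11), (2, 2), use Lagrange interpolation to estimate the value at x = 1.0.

Lagrange interpolation formula:
P(x) = Σ yᵢ × Lᵢ(x)
where Lᵢ(x) = Π_{j≠i} (x - xⱼ)/(xᵢ - xⱼ)

L_0(1.0) = (1.0 - (-1))/(-4 - (-1)) × (1.0 - 2)/(-4 - 2) = -0.111111
L_1(1.0) = (1.0 - (-4))/(-1 - (-4)) × (1.0 - 2)/(-1 - 2) = 0.555556
L_2(1.0) = (1.0 - (-4))/(2 - (-4)) × (1.0 - (-1))/(2 - (-1)) = 0.555556

P(1.0) = 3×L_0(1.0) + 11×L_1(1.0) + 2×L_2(1.0)
P(1.0) = 6.888889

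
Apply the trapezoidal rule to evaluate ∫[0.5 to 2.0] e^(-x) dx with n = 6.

f(x) = e^(-x)
a = 0.5, b = 2.0, n = 6
h = (b - a)/n = 0.250000

Trapezoidal rule: (h/2)[f(x₀) + 2f(x₁) + 2f(x₂) + ... + f(xₙ)]

x_0 = 0.5000, f(x_0) = 0.606531, coefficient = 1
x_1 = 0.7500, f(x_1) = 0.472367, coefficient = 2
x_2 = 1.0000, f(x_2) = 0.367879, coefficient = 2
x_3 = 1.2500, f(x_3) = 0.286505, coefficient = 2
x_4 = 1.5000, f(x_4) = 0.223130, coefficient = 2
x_5 = 1.7500, f(x_5) = 0.173774, coefficient = 2
x_6 = 2.0000, f(x_6) = 0.135335, coefficient = 1

I ≈ (0.250000/2) × 3.789176 = 0.473647
Exact value: 0.471195
Error: 0.002452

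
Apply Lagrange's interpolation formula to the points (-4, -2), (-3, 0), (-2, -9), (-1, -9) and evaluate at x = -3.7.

Lagrange interpolation formula:
P(x) = Σ yᵢ × Lᵢ(x)
where Lᵢ(x) = Π_{j≠i} (x - xⱼ)/(xᵢ - xⱼ)

L_0(-3.7) = (-3.7 - (-3))/(-4 - (-3)) × (-3.7 - (-2))/(-4 - (-2)) × (-3.7 - (-1))/(-4 - (-1)) = 0.535500
L_1(-3.7) = (-3.7 - (-4))/(-3 - (-4)) × (-3.7 - (-2))/(-3 - (-2)) × (-3.7 - (-1))/(-3 - (-1)) = 0.688500
L_2(-3.7) = (-3.7 - (-4))/(-2 - (-4)) × (-3.7 - (-3))/(-2 - (-3)) × (-3.7 - (-1))/(-2 - (-1)) = -0.283500
L_3(-3.7) = (-3.7 - (-4))/(-1 - (-4)) × (-3.7 - (-3))/(-1 - (-3)) × (-3.7 - (-2))/(-1 - (-2)) = 0.059500

P(-3.7) = (-2)×L_0(-3.7) + 0×L_1(-3.7) + (-9)×L_2(-3.7) + (-9)×L_3(-3.7)
P(-3.7) = 0.945000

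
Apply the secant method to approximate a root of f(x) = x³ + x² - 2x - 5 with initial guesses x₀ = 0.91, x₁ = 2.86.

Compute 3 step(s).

f(x) = x³ + x² - 2x - 5
x₀ = 0.91, x₁ = 2.86

Secant formula: x_{n+1} = x_n - f(x_n)(x_n - x_{n-1})/(f(x_n) - f(x_{n-1}))

Iteration 1:
  f(0.910000) = -5.238329
  f(2.860000) = 20.853256
  x_2 = 2.860000 - 20.853256×(2.860000 - 0.910000)/(20.853256 - (-5.238329))
       = 1.301496
Iteration 2:
  f(2.860000) = 20.853256
  f(1.301496) = -3.704509
  x_3 = 1.301496 - (-3.704509)×(1.301496 - 2.860000)/(-3.704509 - 20.853256)
       = 1.536594
Iteration 3:
  f(1.301496) = -3.704509
  f(1.536594) = -2.083981
  x_4 = 1.536594 - (-2.083981)×(1.536594 - 1.301496)/(-2.083981 - (-3.704509))
       = 1.838928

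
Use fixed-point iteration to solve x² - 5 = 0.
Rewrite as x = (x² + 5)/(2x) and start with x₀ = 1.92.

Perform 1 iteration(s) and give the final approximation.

Equation: x² - 5 = 0
Fixed-point form: x = (x² + 5)/(2x)
x₀ = 1.92

x_1 = g(1.920000) = 2.262083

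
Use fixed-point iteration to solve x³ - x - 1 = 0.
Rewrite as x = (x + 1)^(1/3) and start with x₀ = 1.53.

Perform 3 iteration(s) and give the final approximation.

Equation: x³ - x - 1 = 0
Fixed-point form: x = (x + 1)^(1/3)
x₀ = 1.53

x_1 = g(1.530000) = 1.362616
x_2 = g(1.362616) = 1.331878
x_3 = g(1.331878) = 1.326077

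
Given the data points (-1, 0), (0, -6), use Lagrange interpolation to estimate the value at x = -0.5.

Lagrange interpolation formula:
P(x) = Σ yᵢ × Lᵢ(x)
where Lᵢ(x) = Π_{j≠i} (x - xⱼ)/(xᵢ - xⱼ)

L_0(-0.5) = (-0.5 - 0)/(-1 - 0) = 0.500000
L_1(-0.5) = (-0.5 - (-1))/(0 - (-1)) = 0.500000

P(-0.5) = 0×L_0(-0.5) + (-6)×L_1(-0.5)
P(-0.5) = -3.000000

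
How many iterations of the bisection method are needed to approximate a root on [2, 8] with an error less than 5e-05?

We need (b-a)/2^n ≤ 5e-05
(8 - 2)/2^n ≤ 5e-05
6/2^n ≤ 5e-05
2^n ≥ 120000
n ≥ log₂(120000) = 16.87
n ≥ 17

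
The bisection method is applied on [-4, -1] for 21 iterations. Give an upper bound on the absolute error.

Bisection error bound: |error| ≤ (b-a)/2^n
|error| ≤ (-1 - (-4))/2^21 = 3/2^21
|error| ≤ 0.0000014305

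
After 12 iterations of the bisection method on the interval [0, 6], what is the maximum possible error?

Bisection error bound: |error| ≤ (b-a)/2^n
|error| ≤ (6 - 0)/2^12 = 6/2^12
|error| ≤ 0.0014648438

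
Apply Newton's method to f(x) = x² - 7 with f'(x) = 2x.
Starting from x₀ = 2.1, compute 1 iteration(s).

f(x) = x² - 7
f'(x) = 2x
x₀ = 2.1

Newton-Raphson formula: x_{n+1} = x_n - f(x_n)/f'(x_n)

Iteration 1:
  f(2.100000) = -2.590000
  f'(2.100000) = 4.200000
  x_1 = 2.100000 - (-2.590000)/4.200000 = 2.716667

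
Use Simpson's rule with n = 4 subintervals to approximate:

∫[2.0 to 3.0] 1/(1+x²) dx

f(x) = 1/(1+x²)
a = 2.0, b = 3.0, n = 4
h = (b - a)/n = 0.250000

Simpson's rule: (h/3)[f(x₀) + 4f(x₁) + 2f(x₂) + ... + f(xₙ)]

x_0 = 2.0000, f(x_0) = 0.200000, coefficient = 1
x_1 = 2.2500, f(x_1) = 0.164948, coefficient = 4
x_2 = 2.5000, f(x_2) = 0.137931, coefficient = 2
x_3 = 2.7500, f(x_3) = 0.116788, coefficient = 4
x_4 = 3.0000, f(x_4) = 0.100000, coefficient = 1

I ≈ (0.250000/3) × 1.702809 = 0.141901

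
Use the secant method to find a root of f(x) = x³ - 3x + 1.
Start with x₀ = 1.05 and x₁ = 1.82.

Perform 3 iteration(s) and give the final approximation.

f(x) = x³ - 3x + 1
x₀ = 1.05, x₁ = 1.82

Secant formula: x_{n+1} = x_n - f(x_n)(x_n - x_{n-1})/(f(x_n) - f(x_{n-1}))

Iteration 1:
  f(1.050000) = -0.992375
  f(1.820000) = 1.568568
  x_2 = 1.820000 - 1.568568×(1.820000 - 1.050000)/(1.568568 - (-0.992375))
       = 1.348378
Iteration 2:
  f(1.820000) = 1.568568
  f(1.348378) = -0.593617
  x_3 = 1.348378 - (-0.593617)×(1.348378 - 1.820000)/(-0.593617 - 1.568568)
       = 1.477859
Iteration 3:
  f(1.348378) = -0.593617
  f(1.477859) = -0.205832
  x_4 = 1.477859 - (-0.205832)×(1.477859 - 1.348378)/(-0.205832 - (-0.593617))
       = 1.546587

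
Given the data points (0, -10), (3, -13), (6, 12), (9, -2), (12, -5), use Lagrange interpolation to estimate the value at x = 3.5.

Lagrange interpolation formula:
P(x) = Σ yᵢ × Lᵢ(x)
where Lᵢ(x) = Π_{j≠i} (x - xⱼ)/(xᵢ - xⱼ)

L_0(3.5) = (3.5 - 3)/(0 - 3) × (3.5 - 6)/(0 - 6) × (3.5 - 9)/(0 - 9) × (3.5 - 12)/(0 - 12) = -0.030060
L_1(3.5) = (3.5 - 0)/(3 - 0) × (3.5 - 6)/(3 - 6) × (3.5 - 9)/(3 - 9) × (3.5 - 12)/(3 - 12) = 0.841692
L_2(3.5) = (3.5 - 0)/(6 - 0) × (3.5 - 3)/(6 - 3) × (3.5 - 9)/(6 - 9) × (3.5 - 12)/(6 - 12) = 0.252508
L_3(3.5) = (3.5 - 0)/(9 - 0) × (3.5 - 3)/(9 - 3) × (3.5 - 6)/(9 - 6) × (3.5 - 12)/(9 - 12) = -0.076517
L_4(3.5) = (3.5 - 0)/(12 - 0) × (3.5 - 3)/(12 - 3) × (3.5 - 6)/(12 - 6) × (3.5 - 9)/(12 - 9) = 0.012378

P(3.5) = (-10)×L_0(3.5) + (-13)×L_1(3.5) + 12×L_2(3.5) + (-2)×L_3(3.5) + (-5)×L_4(3.5)
P(3.5) = -7.520158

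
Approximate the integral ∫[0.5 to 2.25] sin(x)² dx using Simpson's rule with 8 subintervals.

f(x) = sin(x)²
a = 0.5, b = 2.25, n = 8
h = (b - a)/n = 0.218750

Simpson's rule: (h/3)[f(x₀) + 4f(x₁) + 2f(x₂) + ... + f(xₙ)]

x_0 = 0.5000, f(x_0) = 0.229849, coefficient = 1
x_1 = 0.7188, f(x_1) = 0.433549, coefficient = 4
x_2 = 0.9375, f(x_2) = 0.649767, coefficient = 2
x_3 = 1.1562, f(x_3) = 0.837773, coefficient = 4
x_4 = 1.3750, f(x_4) = 0.962151, coefficient = 2
x_5 = 1.5938, f(x_5) = 0.999473, coefficient = 4
x_6 = 1.8125, f(x_6) = 0.942708, coefficient = 2
x_7 = 2.0312, f(x_7) = 0.802549, coefficient = 4
x_8 = 2.2500, f(x_8) = 0.605398, coefficient = 1

I ≈ (0.218750/3) × 18.237874 = 1.329845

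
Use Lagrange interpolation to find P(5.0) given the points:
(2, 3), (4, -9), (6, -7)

Lagrange interpolation formula:
P(x) = Σ yᵢ × Lᵢ(x)
where Lᵢ(x) = Π_{j≠i} (x - xⱼ)/(xᵢ - xⱼ)

L_0(5.0) = (5.0 - 4)/(2 - 4) × (5.0 - 6)/(2 - 6) = -0.125000
L_1(5.0) = (5.0 - 2)/(4 - 2) × (5.0 - 6)/(4 - 6) = 0.750000
L_2(5.0) = (5.0 - 2)/(6 - 2) × (5.0 - 4)/(6 - 4) = 0.375000

P(5.0) = 3×L_0(5.0) + (-9)×L_1(5.0) + (-7)×L_2(5.0)
P(5.0) = -9.750000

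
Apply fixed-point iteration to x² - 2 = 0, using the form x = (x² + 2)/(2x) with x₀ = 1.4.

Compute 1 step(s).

Equation: x² - 2 = 0
Fixed-point form: x = (x² + 2)/(2x)
x₀ = 1.4

x_1 = g(1.400000) = 1.414286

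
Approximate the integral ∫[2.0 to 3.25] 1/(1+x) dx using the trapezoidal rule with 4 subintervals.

f(x) = 1/(1+x)
a = 2.0, b = 3.25, n = 4
h = (b - a)/n = 0.312500

Trapezoidal rule: (h/2)[f(x₀) + 2f(x₁) + 2f(x₂) + ... + f(xₙ)]

x_0 = 2.0000, f(x_0) = 0.333333, coefficient = 1
x_1 = 2.3125, f(x_1) = 0.301887, coefficient = 2
x_2 = 2.6250, f(x_2) = 0.275862, coefficient = 2
x_3 = 2.9375, f(x_3) = 0.253968, coefficient = 2
x_4 = 3.2500, f(x_4) = 0.235294, coefficient = 1

I ≈ (0.312500/2) × 2.232062 = 0.348760
Exact value: 0.348307
Error: 0.000453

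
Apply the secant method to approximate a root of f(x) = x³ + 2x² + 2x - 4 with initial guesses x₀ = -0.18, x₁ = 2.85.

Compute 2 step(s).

f(x) = x³ + 2x² + 2x - 4
x₀ = -0.18, x₁ = 2.85

Secant formula: x_{n+1} = x_n - f(x_n)(x_n - x_{n-1})/(f(x_n) - f(x_{n-1}))

Iteration 1:
  f(-0.180000) = -4.301032
  f(2.850000) = 41.094125
  x_2 = 2.850000 - 41.094125×(2.850000 - (-0.180000))/(41.094125 - (-4.301032))
       = 0.107082
Iteration 2:
  f(2.850000) = 41.094125
  f(0.107082) = -3.761675
  x_3 = 0.107082 - (-3.761675)×(0.107082 - 2.850000)/(-3.761675 - 41.094125)
       = 0.337107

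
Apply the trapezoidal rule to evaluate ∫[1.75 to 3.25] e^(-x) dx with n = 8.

f(x) = e^(-x)
a = 1.75, b = 3.25, n = 8
h = (b - a)/n = 0.187500

Trapezoidal rule: (h/2)[f(x₀) + 2f(x₁) + 2f(x₂) + ... + f(xₙ)]

x_0 = 1.7500, f(x_0) = 0.173774, coefficient = 1
x_1 = 1.9375, f(x_1) = 0.144064, coefficient = 2
x_2 = 2.1250, f(x_2) = 0.119433, coefficient = 2
x_3 = 2.3125, f(x_3) = 0.099013, coefficient = 2
x_4 = 2.5000, f(x_4) = 0.082085, coefficient = 2
x_5 = 2.6875, f(x_5) = 0.068051, coefficient = 2
x_6 = 2.8750, f(x_6) = 0.056416, coefficient = 2
x_7 = 3.0625, f(x_7) = 0.046771, coefficient = 2
x_8 = 3.2500, f(x_8) = 0.038774, coefficient = 1

I ≈ (0.187500/2) × 1.444213 = 0.135395
Exact value: 0.135000
Error: 0.000395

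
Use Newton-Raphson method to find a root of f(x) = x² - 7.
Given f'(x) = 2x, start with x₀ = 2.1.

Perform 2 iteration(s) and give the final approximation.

f(x) = x² - 7
f'(x) = 2x
x₀ = 2.1

Newton-Raphson formula: x_{n+1} = x_n - f(x_n)/f'(x_n)

Iteration 1:
  f(2.100000) = -2.590000
  f'(2.100000) = 4.200000
  x_1 = 2.100000 - (-2.590000)/4.200000 = 2.716667
Iteration 2:
  f(2.716667) = 0.380278
  f'(2.716667) = 5.433333
  x_2 = 2.716667 - 0.380278/5.433333 = 2.646677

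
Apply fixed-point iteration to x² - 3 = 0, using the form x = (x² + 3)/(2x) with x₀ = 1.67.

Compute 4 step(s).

Equation: x² - 3 = 0
Fixed-point form: x = (x² + 3)/(2x)
x₀ = 1.67

x_1 = g(1.670000) = 1.733204
x_2 = g(1.733204) = 1.732051
x_3 = g(1.732051) = 1.732051
x_4 = g(1.732051) = 1.732051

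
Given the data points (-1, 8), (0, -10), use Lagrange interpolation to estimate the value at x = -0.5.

Lagrange interpolation formula:
P(x) = Σ yᵢ × Lᵢ(x)
where Lᵢ(x) = Π_{j≠i} (x - xⱼ)/(xᵢ - xⱼ)

L_0(-0.5) = (-0.5 - 0)/(-1 - 0) = 0.500000
L_1(-0.5) = (-0.5 - (-1))/(0 - (-1)) = 0.500000

P(-0.5) = 8×L_0(-0.5) + (-10)×L_1(-0.5)
P(-0.5) = -1.000000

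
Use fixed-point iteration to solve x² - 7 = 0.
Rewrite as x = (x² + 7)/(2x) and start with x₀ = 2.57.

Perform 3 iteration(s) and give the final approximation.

Equation: x² - 7 = 0
Fixed-point form: x = (x² + 7)/(2x)
x₀ = 2.57

x_1 = g(2.570000) = 2.646868
x_2 = g(2.646868) = 2.645752
x_3 = g(2.645752) = 2.645751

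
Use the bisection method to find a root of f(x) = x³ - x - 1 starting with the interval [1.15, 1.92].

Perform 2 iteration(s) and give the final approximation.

f(x) = x³ - x - 1
Initial interval: [1.15, 1.92]

Iteration 1:
  c_1 = (1.150000 + 1.920000)/2 = 1.535000
  f(c_1) = f(1.535000) = 1.081805
  f(a) × f(c) < 0, new interval: [1.150000, 1.535000]
Iteration 2:
  c_2 = (1.150000 + 1.535000)/2 = 1.342500
  f(c_2) = f(1.342500) = 0.077096
  f(a) × f(c) < 0, new interval: [1.150000, 1.342500]

After 2 iteration(s), the approximation is c_2 = 1.342500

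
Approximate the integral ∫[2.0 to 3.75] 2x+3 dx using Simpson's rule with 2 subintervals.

f(x) = 2x+3
a = 2.0, b = 3.75, n = 2
h = (b - a)/n = 0.875000

Simpson's rule: (h/3)[f(x₀) + 4f(x₁) + 2f(x₂) + ... + f(xₙ)]

x_0 = 2.0000, f(x_0) = 7.000000, coefficient = 1
x_1 = 2.8750, f(x_1) = 8.750000, coefficient = 4
x_2 = 3.7500, f(x_2) = 10.500000, coefficient = 1

I ≈ (0.875000/3) × 52.500000 = 15.312500
Exact value: 15.312500
Error: 0.000000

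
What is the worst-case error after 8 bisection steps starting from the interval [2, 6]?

Bisection error bound: |error| ≤ (b-a)/2^n
|error| ≤ (6 - 2)/2^8 = 4/2^8
|error| ≤ 0.0156250000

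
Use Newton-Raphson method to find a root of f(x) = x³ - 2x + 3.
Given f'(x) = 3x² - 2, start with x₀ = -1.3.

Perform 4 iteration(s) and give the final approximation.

f(x) = x³ - 2x + 3
f'(x) = 3x² - 2
x₀ = -1.3

Newton-Raphson formula: x_{n+1} = x_n - f(x_n)/f'(x_n)

Iteration 1:
  f(-1.300000) = 3.403000
  f'(-1.300000) = 3.070000
  x_1 = -1.300000 - 3.403000/3.070000 = -2.408469
Iteration 2:
  f(-2.408469) = -6.153924
  f'(-2.408469) = 15.402170
  x_2 = -2.408469 - (-6.153924)/15.402170 = -2.008920
Iteration 3:
  f(-2.008920) = -1.089677
  f'(-2.008920) = 10.107277
  x_3 = -2.008920 - (-1.089677)/10.107277 = -1.901109
Iteration 4:
  f(-1.901109) = -0.068797
  f'(-1.901109) = 8.842644
  x_4 = -1.901109 - (-0.068797)/8.842644 = -1.893329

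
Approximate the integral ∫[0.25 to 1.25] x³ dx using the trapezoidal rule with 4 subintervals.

f(x) = x³
a = 0.25, b = 1.25, n = 4
h = (b - a)/n = 0.250000

Trapezoidal rule: (h/2)[f(x₀) + 2f(x₁) + 2f(x₂) + ... + f(xₙ)]

x_0 = 0.2500, f(x_0) = 0.015625, coefficient = 1
x_1 = 0.5000, f(x_1) = 0.125000, coefficient = 2
x_2 = 0.7500, f(x_2) = 0.421875, coefficient = 2
x_3 = 1.0000, f(x_3) = 1.000000, coefficient = 2
x_4 = 1.2500, f(x_4) = 1.953125, coefficient = 1

I ≈ (0.250000/2) × 5.062500 = 0.632812
Exact value: 0.609375
Error: 0.023438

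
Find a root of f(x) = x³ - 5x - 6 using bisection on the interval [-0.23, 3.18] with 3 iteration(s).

f(x) = x³ - 5x - 6
Initial interval: [-0.23, 3.18]

Iteration 1:
  c_1 = (-0.230000 + 3.180000)/2 = 1.475000
  f(c_1) = f(1.475000) = -10.165953
  f(a) × f(c) ≥ 0, new interval: [1.475000, 3.180000]
Iteration 2:
  c_2 = (1.475000 + 3.180000)/2 = 2.327500
  f(c_2) = f(2.327500) = -5.028836
  f(a) × f(c) ≥ 0, new interval: [2.327500, 3.180000]
Iteration 3:
  c_3 = (2.327500 + 3.180000)/2 = 2.753750
  f(c_3) = f(2.753750) = 1.113319
  f(a) × f(c) < 0, new interval: [2.327500, 2.753750]

After 3 iteration(s), the approximation is c_3 = 2.753750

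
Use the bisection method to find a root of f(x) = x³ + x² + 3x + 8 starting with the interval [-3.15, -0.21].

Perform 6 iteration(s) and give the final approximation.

f(x) = x³ + x² + 3x + 8
Initial interval: [-3.15, -0.21]

Iteration 1:
  c_1 = (-3.150000 + (-0.210000))/2 = -1.680000
  f(c_1) = f(-1.680000) = 1.040768
  f(a) × f(c) < 0, new interval: [-3.150000, -1.680000]
Iteration 2:
  c_2 = (-3.150000 + (-1.680000))/2 = -2.415000
  f(c_2) = f(-2.415000) = -7.497598
  f(a) × f(c) ≥ 0, new interval: [-2.415000, -1.680000]
Iteration 3:
  c_3 = (-2.415000 + (-1.680000))/2 = -2.047500
  f(c_3) = f(-2.047500) = -2.533888
  f(a) × f(c) ≥ 0, new interval: [-2.047500, -1.680000]
Iteration 4:
  c_4 = (-2.047500 + (-1.680000))/2 = -1.863750
  f(c_4) = f(-1.863750) = -0.591541
  f(a) × f(c) ≥ 0, new interval: [-1.863750, -1.680000]
Iteration 5:
  c_5 = (-1.863750 + (-1.680000))/2 = -1.771875
  f(c_5) = f(-1.771875) = 0.261042
  f(a) × f(c) < 0, new interval: [-1.863750, -1.771875]
Iteration 6:
  c_6 = (-1.863750 + (-1.771875))/2 = -1.817813
  f(c_6) = f(-1.817813) = -0.155852
  f(a) × f(c) ≥ 0, new interval: [-1.817813, -1.771875]

After 6 iteration(s), the approximation is c_6 = -1.817813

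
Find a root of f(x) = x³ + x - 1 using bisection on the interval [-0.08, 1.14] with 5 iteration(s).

f(x) = x³ + x - 1
Initial interval: [-0.08, 1.14]

Iteration 1:
  c_1 = (-0.080000 + 1.140000)/2 = 0.530000
  f(c_1) = f(0.530000) = -0.321123
  f(a) × f(c) ≥ 0, new interval: [0.530000, 1.140000]
Iteration 2:
  c_2 = (0.530000 + 1.140000)/2 = 0.835000
  f(c_2) = f(0.835000) = 0.417183
  f(a) × f(c) < 0, new interval: [0.530000, 0.835000]
Iteration 3:
  c_3 = (0.530000 + 0.835000)/2 = 0.682500
  f(c_3) = f(0.682500) = 0.000413
  f(a) × f(c) < 0, new interval: [0.530000, 0.682500]
Iteration 4:
  c_4 = (0.530000 + 0.682500)/2 = 0.606250
  f(c_4) = f(0.606250) = -0.170929
  f(a) × f(c) ≥ 0, new interval: [0.606250, 0.682500]
Iteration 5:
  c_5 = (0.606250 + 0.682500)/2 = 0.644375
  f(c_5) = f(0.644375) = -0.088068
  f(a) × f(c) ≥ 0, new interval: [0.644375, 0.682500]

After 5 iteration(s), the approximation is c_5 = 0.644375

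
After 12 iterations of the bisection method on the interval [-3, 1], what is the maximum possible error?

Bisection error bound: |error| ≤ (b-a)/2^n
|error| ≤ (1 - (-3))/2^12 = 4/2^12
|error| ≤ 0.0009765625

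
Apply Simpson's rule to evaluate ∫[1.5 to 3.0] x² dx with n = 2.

f(x) = x²
a = 1.5, b = 3.0, n = 2
h = (b - a)/n = 0.750000

Simpson's rule: (h/3)[f(x₀) + 4f(x₁) + 2f(x₂) + ... + f(xₙ)]

x_0 = 1.5000, f(x_0) = 2.250000, coefficient = 1
x_1 = 2.2500, f(x_1) = 5.062500, coefficient = 4
x_2 = 3.0000, f(x_2) = 9.000000, coefficient = 1

I ≈ (0.750000/3) × 31.500000 = 7.875000
Exact value: 7.875000
Error: 0.000000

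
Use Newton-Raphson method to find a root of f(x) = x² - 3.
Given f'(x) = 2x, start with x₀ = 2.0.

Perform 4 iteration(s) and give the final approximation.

f(x) = x² - 3
f'(x) = 2x
x₀ = 2.0

Newton-Raphson formula: x_{n+1} = x_n - f(x_n)/f'(x_n)

Iteration 1:
  f(2.000000) = 1.000000
  f'(2.000000) = 4.000000
  x_1 = 2.000000 - 1.000000/4.000000 = 1.750000
Iteration 2:
  f(1.750000) = 0.062500
  f'(1.750000) = 3.500000
  x_2 = 1.750000 - 0.062500/3.500000 = 1.732143
Iteration 3:
  f(1.732143) = 0.000319
  f'(1.732143) = 3.464286
  x_3 = 1.732143 - 0.000319/3.464286 = 1.732051
Iteration 4:
  f(1.732051) = 0.000000
  f'(1.732051) = 3.464102
  x_4 = 1.732051 - 0.000000/3.464102 = 1.732051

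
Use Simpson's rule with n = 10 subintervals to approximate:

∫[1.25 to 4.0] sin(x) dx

f(x) = sin(x)
a = 1.25, b = 4.0, n = 10
h = (b - a)/n = 0.275000

Simpson's rule: (h/3)[f(x₀) + 4f(x₁) + 2f(x₂) + ... + f(xₙ)]

x_0 = 1.2500, f(x_0) = 0.948985, coefficient = 1
x_1 = 1.5250, f(x_1) = 0.998952, coefficient = 4
x_2 = 1.8000, f(x_2) = 0.973848, coefficient = 2
x_3 = 2.0750, f(x_3) = 0.875559, coefficient = 4
x_4 = 2.3500, f(x_4) = 0.711473, coefficient = 2
x_5 = 2.6250, f(x_5) = 0.493920, coefficient = 4
x_6 = 2.9000, f(x_6) = 0.239249, coefficient = 2
x_7 = 3.1750, f(x_7) = -0.033401, coefficient = 4
x_8 = 3.4500, f(x_8) = -0.303542, coefficient = 2
x_9 = 3.7250, f(x_9) = -0.550871, coefficient = 4
x_10 = 4.0000, f(x_10) = -0.756802, coefficient = 1

I ≈ (0.275000/3) × 10.570877 = 0.968997
Exact value: 0.968966
Error: 0.000031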